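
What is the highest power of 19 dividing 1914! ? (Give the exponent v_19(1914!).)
v_19(1914!) = 105

Legendre's formula: v_p(n!) = Σ_{k ≥ 1} ⌊n / p^k⌋. For p = 19, n = 1914, the terms are:
  ⌊1914/19^1⌋ = ⌊1914/19⌋ = 100
  ⌊1914/19^2⌋ = ⌊1914/361⌋ = 5
(the next term ⌊1914/19^3⌋ = 0, terminating the sum). Summing: v_19(1914!) = 100 + 5 = 105.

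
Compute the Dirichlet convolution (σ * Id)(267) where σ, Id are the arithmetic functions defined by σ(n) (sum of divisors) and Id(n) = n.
(σ * Id)(267) = 1253

Divisors of 267: [1, 3, 89, 267]. For each d | 267:
  d = 1: σ(1) · Id(267/1) = 1 · 267 = 267
  d = 3: σ(3) · Id(267/3) = 4 · 89 = 356
  d = 89: σ(89) · Id(267/89) = 90 · 3 = 270
  d = 267: σ(267) · Id(267/267) = 360 · 1 = 360
Summing: (σ * Id)(267) = 267 + 356 + 270 + 360 = 1253.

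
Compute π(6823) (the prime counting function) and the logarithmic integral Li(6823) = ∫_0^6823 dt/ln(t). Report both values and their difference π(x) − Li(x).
π(6823) = 877;  Li(6823) ≈ 894.31;  π(x) − Li(x) ≈ -17.31.

Direct count of primes ≤ 6823 gives π(6823) = 877. Numerical evaluation of the logarithmic integral gives Li(6823) ≈ 894.31. The difference π(x) − Li(x) ≈ -17.31 is typically negative for small/moderate x (Li(x) overestimates), though Littlewood's theorem shows this sign changes infinitely often.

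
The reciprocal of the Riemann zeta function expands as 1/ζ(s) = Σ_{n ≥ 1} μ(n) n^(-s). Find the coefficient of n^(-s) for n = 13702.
μ(13702) = 1

Factor n = 13702 = 2 · 13 · 17 · 31. μ(n) = 0 if any exponent ≥ 2 (not squarefree); otherwise μ(n) = (−1)^{ω(n)} where ω(n) is the number of distinct prime factors. Applying: μ(13702) = 1.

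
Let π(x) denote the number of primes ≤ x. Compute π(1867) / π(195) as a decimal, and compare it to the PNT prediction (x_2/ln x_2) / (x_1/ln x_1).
π(1867)/π(195) = 285/44 ≈ 6.4773;  PNT prediction ≈ 6.7027.

π(195) = 44 and π(1867) = 285, so π(1867)/π(195) ≈ 6.4773. The PNT-predicted ratio is (1867/ln(1867)) / (195/ln(195)) ≈ 6.7027. The two agree to within a few percent, as expected.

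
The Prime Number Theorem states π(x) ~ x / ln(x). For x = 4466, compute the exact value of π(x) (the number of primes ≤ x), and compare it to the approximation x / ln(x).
π(4466) = 607;  x/ln(x) ≈ 531.40;  relative error ≈ 12.46%.

Directly count primes up to 4466: π(4466) = 607. The PNT approximation gives 4466/ln(4466) ≈ 4466/8.40425 ≈ 531.40. Relative error (π(x) − x/ln(x)) / π(x) ≈ 12.46%; the approximation is known to undercount slightly (Li(x) is a better estimate).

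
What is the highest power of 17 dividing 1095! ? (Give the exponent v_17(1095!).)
v_17(1095!) = 67

Legendre's formula: v_p(n!) = Σ_{k ≥ 1} ⌊n / p^k⌋. For p = 17, n = 1095, the terms are:
  ⌊1095/17^1⌋ = ⌊1095/17⌋ = 64
  ⌊1095/17^2⌋ = ⌊1095/289⌋ = 3
(the next term ⌊1095/17^3⌋ = 0, terminating the sum). Summing: v_17(1095!) = 64 + 3 = 67.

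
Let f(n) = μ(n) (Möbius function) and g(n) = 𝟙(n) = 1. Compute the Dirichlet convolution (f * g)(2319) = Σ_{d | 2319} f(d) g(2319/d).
(μ * 𝟙)(2319) = 0

Divisors of 2319: [1, 3, 773, 2319]. For each d | 2319:
  d = 1: μ(1) · 𝟙(2319/1) = 1 · 1 = 1
  d = 3: μ(3) · 𝟙(2319/3) = -1 · 1 = -1
  d = 773: μ(773) · 𝟙(2319/773) = -1 · 1 = -1
  d = 2319: μ(2319) · 𝟙(2319/2319) = 1 · 1 = 1
Summing: (μ * 𝟙)(2319) = 1 + -1 + -1 + 1 = 0.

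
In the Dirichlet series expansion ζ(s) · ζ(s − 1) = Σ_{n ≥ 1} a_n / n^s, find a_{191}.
σ(191) = 192

In the product (Σ m^0/m^s)(Σ k / k^s) = Σ (Σ_{d | n} d) / n^s, the coefficient of 1/n^s is σ(n) = Σ_{d | n} d. For n = 191, divisors are [1, 191]; summing: σ(191) = 192.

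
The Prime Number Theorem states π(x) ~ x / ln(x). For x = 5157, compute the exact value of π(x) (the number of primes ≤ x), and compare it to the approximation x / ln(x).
π(5157) = 687;  x/ln(x) ≈ 603.29;  relative error ≈ 12.18%.

Directly count primes up to 5157: π(5157) = 687. The PNT approximation gives 5157/ln(5157) ≈ 5157/8.54811 ≈ 603.29. Relative error (π(x) − x/ln(x)) / π(x) ≈ 12.18%; the approximation is known to undercount slightly (Li(x) is a better estimate).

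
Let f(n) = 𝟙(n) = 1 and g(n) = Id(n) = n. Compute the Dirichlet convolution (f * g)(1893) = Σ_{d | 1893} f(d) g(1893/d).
(𝟙 * Id)(1893) = 2528

Divisors of 1893: [1, 3, 631, 1893]. For each d | 1893:
  d = 1: 𝟙(1) · Id(1893/1) = 1 · 1893 = 1893
  d = 3: 𝟙(3) · Id(1893/3) = 1 · 631 = 631
  d = 631: 𝟙(631) · Id(1893/631) = 1 · 3 = 3
  d = 1893: 𝟙(1893) · Id(1893/1893) = 1 · 1 = 1
Summing: (𝟙 * Id)(1893) = 1893 + 631 + 3 + 1 = 2528.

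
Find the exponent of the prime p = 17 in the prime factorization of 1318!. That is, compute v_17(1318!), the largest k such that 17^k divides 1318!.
v_17(1318!) = 81

Legendre's formula: v_p(n!) = Σ_{k ≥ 1} ⌊n / p^k⌋. For p = 17, n = 1318, the terms are:
  ⌊1318/17^1⌋ = ⌊1318/17⌋ = 77
  ⌊1318/17^2⌋ = ⌊1318/289⌋ = 4
(the next term ⌊1318/17^3⌋ = 0, terminating the sum). Summing: v_17(1318!) = 77 + 4 = 81.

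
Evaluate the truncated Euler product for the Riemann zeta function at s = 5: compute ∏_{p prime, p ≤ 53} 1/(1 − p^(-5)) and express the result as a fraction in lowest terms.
∏ = 16271272514460981588256692497708850770212394550299268449499486458883457010851/15691809316785373562301814354101424660311534867697905028310662923501211484160

The primes p ≤ 53 are [2, 3, 5, 7, 11, 13, 17, 19, 23, 29, 31, 37, 41, 43, 47, 53]. For each prime, (1 − 1/p^5)^(-1) = p^5 / (p^5 − 1). The product is (1 − 1/2^5)^(-1), (1 − 1/3^5)^(-1), (1 − 1/5^5)^(-1), (1 − 1/7^5)^(-1), (1 − 1/11^5)^(-1), (1 − 1/13^5)^(-1), (1 − 1/17^5)^(-1), (1 − 1/19^5)^(-1), (1 − 1/23^5)^(-1), (1 − 1/29^5)^(-1), (1 − 1/31^5)^(-1), (1 − 1/37^5)^(-1), (1 − 1/41^5)^(-1), (1 − 1/43^5)^(-1), (1 − 1/47^5)^(-1), (1 − 1/53^5)^(-1) = ∏ p^5 / (p^5 − 1) = 16271272514460981588256692497708850770212394550299268449499486458883457010851/15691809316785373562301814354101424660311534867697905028310662923501211484160.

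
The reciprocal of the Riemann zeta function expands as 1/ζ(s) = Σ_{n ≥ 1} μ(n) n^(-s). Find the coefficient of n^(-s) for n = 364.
μ(364) = 0

Factor n = 364 = 2^2 · 7 · 13. μ(n) = 0 if any exponent ≥ 2 (not squarefree); otherwise μ(n) = (−1)^{ω(n)} where ω(n) is the number of distinct prime factors. Applying: μ(364) = 0.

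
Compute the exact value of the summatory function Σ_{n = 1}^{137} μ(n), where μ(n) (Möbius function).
Σ_{n ≤ 137} μ(n) = -2

Compute μ(n) for each 1 ≤ n ≤ 137: μ(1) = 1, μ(2) = -1, μ(3) = -1, μ(4) = 0, μ(5) = -1, μ(6) = 1, μ(7) = -1, μ(8) = 0, μ(9) = 0, μ(10) = 1, μ(11) = -1, μ(12) = 0, μ(13) = -1, μ(14) = 1, μ(15) = 1, μ(16) = 0, μ(17) = -1, μ(18) = 0, μ(19) = -1, μ(20) = 0, μ(21) = 1, μ(22) = 1, μ(23) = -1, μ(24) = 0, μ(25) = 0, μ(26) = 1, μ(27) = 0, μ(28) = 0, μ(29) = -1, μ(30) = -1, μ(31) = -1, μ(32) = 0, μ(33) = 1, μ(34) = 1, μ(35) = 1, μ(36) = 0, μ(37) = -1, μ(38) = 1, μ(39) = 1, μ(40) = 0, μ(41) = -1, μ(42) = -1, μ(43) = -1, μ(44) = 0, μ(45) = 0, μ(46) = 1, μ(47) = -1, μ(48) = 0, μ(49) = 0, μ(50) = 0, μ(51) = 1, μ(52) = 0, μ(53) = -1, μ(54) = 0, μ(55) = 1, μ(56) = 0, μ(57) = 1, μ(58) = 1, μ(59) = -1, μ(60) = 0, μ(61) = -1, μ(62) = 1, μ(63) = 0, μ(64) = 0, μ(65) = 1, μ(66) = -1, μ(67) = -1, μ(68) = 0, μ(69) = 1, μ(70) = -1, μ(71) = -1, μ(72) = 0, μ(73) = -1, μ(74) = 1, μ(75) = 0, μ(76) = 0, μ(77) = 1, μ(78) = -1, μ(79) = -1, μ(80) = 0, μ(81) = 0, μ(82) = 1, μ(83) = -1, μ(84) = 0, μ(85) = 1, μ(86) = 1, μ(87) = 1, μ(88) = 0, μ(89) = -1, μ(90) = 0, μ(91) = 1, μ(92) = 0, μ(93) = 1, μ(94) = 1, μ(95) = 1, μ(96) = 0, μ(97) = -1, μ(98) = 0, μ(99) = 0, μ(100) = 0, μ(101) = -1, μ(102) = -1, μ(103) = -1, μ(104) = 0, μ(105) = -1, μ(106) = 1, μ(107) = -1, μ(108) = 0, μ(109) = -1, μ(110) = -1, μ(111) = 1, μ(112) = 0, μ(113) = -1, μ(114) = -1, μ(115) = 1, μ(116) = 0, μ(117) = 0, μ(118) = 1, μ(119) = 1, μ(120) = 0, μ(121) = 0, μ(122) = 1, μ(123) = 1, μ(124) = 0, μ(125) = 0, μ(126) = 0, μ(127) = -1, μ(128) = 0, μ(129) = 1, μ(130) = -1, μ(131) = -1, μ(132) = 0, μ(133) = 1, μ(134) = 1, μ(135) = 0, μ(136) = 0, μ(137) = -1. Summing all 137 values: -2. (Mertens function M(x) = Σ_{n ≤ x} μ(n); on average M(x) should be small (PNT ⟺ M(x) = o(x)).)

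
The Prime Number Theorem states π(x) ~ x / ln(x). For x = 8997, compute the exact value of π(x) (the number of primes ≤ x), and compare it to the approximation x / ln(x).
π(8997) = 1116;  x/ln(x) ≈ 988.18;  relative error ≈ 11.45%.

Directly count primes up to 8997: π(8997) = 1116. The PNT approximation gives 8997/ln(8997) ≈ 8997/9.10465 ≈ 988.18. Relative error (π(x) − x/ln(x)) / π(x) ≈ 11.45%; the approximation is known to undercount slightly (Li(x) is a better estimate).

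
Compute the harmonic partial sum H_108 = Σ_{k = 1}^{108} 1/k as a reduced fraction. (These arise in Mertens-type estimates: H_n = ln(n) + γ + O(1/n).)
H_108 = 81704399374878842092679986459517574603754626787/15521442759214556458772607587176753329489754560

Direct summation: H_108 = 1 + 1/2 + ... + 1/108. The least common denominator is lcm(1, ..., 108) = 77607213796072782293863037935883766647448772800; over this denominator the numerator is 77607213796072782293863037935883766647448772800 + 38803606898036391146931518967941883323724386400 + 25869071265357594097954345978627922215816257600 + 19401803449018195573465759483970941661862193200 + 15521442759214556458772607587176753329489754560 + 12934535632678797048977172989313961107908128800 + 11086744828010397470551862562269109521064110400 + 9700901724509097786732879741985470830931096600 + 8623023755119198032651448659542640738605419200 + 7760721379607278229386303793588376664744877280 + 7055201254188434753987548903262160604313524800 + 6467267816339398524488586494656980553954064400 + 5969785676620983253374079841221828203649905600 + 5543372414005198735275931281134554760532055200 + 5173814253071518819590869195725584443163251520 + 4850450862254548893366439870992735415465548300 + 4565130223298398958462531643287280391026398400 + 4311511877559599016325724329771320369302709600 + 4084590199793304331255949365046514034076251200 + 3880360689803639114693151896794188332372438640 + 3695581609336799156850620854089703173688036800 + 3527600627094217376993774451631080302156762400 + 3374226686785773143211436431994946375976033600 + 3233633908169699262244293247328490276977032200 + 3104288551842911291754521517435350665897950912 + 2984892838310491626687039920610914101824952800 + 2874341251706399344217149553180880246201806400 + 2771686207002599367637965640567277380266027600 + 2676110820554233872202173721927026436118923200 + 2586907126535759409795434597862792221581625760 + 2503458509550734912705259288254315053143508800 + 2425225431127274446683219935496367707732774150 + 2351733751396144917995849634420720201437841600 + 2282565111649199479231265821643640195513199200 + 2217348965602079494110372512453821904212822080 + 2155755938779799508162862164885660184651354800 + 2097492264758723845780082106375236936417534400 + 2042295099896652165627974682523257017038125600 + 1989928558873661084458026613740609401216635200 + 1940180344901819557346575948397094166186219320 + 1892858873074945909606415559411799186523140800 + 1847790804668399578425310427044851586844018400 + 1804818925490064704508442742694971317382529600 + 1763800313547108688496887225815540151078381200 + 1724604751023839606530289731908528147721083840 + 1687113343392886571605718215997473187988016800 + 1651217314810059197741766764593271630796782400 + 1616816954084849631122146623664245138488516100 + 1583820689715771067221694651752729931580587200 + 1552144275921455645877260758717675332948975456 + 1521710074432799652820843881095760130342132800 + 1492446419155245813343519960305457050912476400 + 1464287052756090231959679961054410691461297600 + 1437170625853199672108574776590440123100903200 + 1411040250837686950797509780652432120862704960 + 1385843103501299683818982820283638690133013800 + 1361530066597768110418649788348838011358750400 + 1338055410277116936101086860963513218059461600 + 1315376505018182750743441320947182485549979200 + 1293453563267879704897717298931396110790812880 + 1272249406492996431046935048129242076187684800 + 1251729254775367456352629644127157526571754400 + 1231860536445599718950206951363234391229345600 + 1212612715563637223341609967748183853866387075 + 1193957135324196650674815968244365640729981120 + 1175866875698072458997924817210360100718920800 + 1158316623821981825281537879640056218618638400 + 1141282555824599739615632910821820097756599600 + 1124742228928591047737145477331648791992011200 + 1108674482801039747055186256226910952106411040 + 1093059349240461722448775182195546009118996800 + 1077877969389899754081431082442830092325677400 + 1063112517754421675258397779943613241745873600 + 1048746132379361922890041053187618468208767200 + 1034762850614303763918173839145116888632650304 + 1021147549948326082813987341261628508519062800 + 1007885893455490679141078414751737229187646400 + 994964279436830542229013306870304700608317600 + 982369794886997244226114404251693248701883200 + 970090172450909778673287974198547083093109660 + 958113750568799781405716517726960082067268800 + 946429436537472954803207779705899593261570400 + 935026672241840750528470336576912851174081600 + 923895402334199789212655213522425793422009200 + 913026044659679791692506328657456078205279680 + 902409462745032352254221371347485658691264800 + 892036940184744624067391240642342145372974400 + 881900156773554344248443612907770075539190600 + 871991166248008789818685819504311984802795200 + 862302375511919803265144865954264073860541920 + 852826525231569036196297120174546886235700800 + 843556671696443285802859107998736593994008400 + 834486169850244970901753096084771684381169600 + 825608657405029598870883382296635815398391200 + 816918039958660866251189873009302806815250240 + 808408477042424815561073311832122569244258050 + 800074369031678167977969463256533676777822400 + 791910344857885533610847325876364965790293600 + 783911250465381639331949878140240067145947200 + 776072137960727822938630379358837666474487728 + 768388255406661210830327108276076897499492800 + 760855037216399826410421940547880065171066400 + 753468095107502740717116873163920064538337600 + 746223209577622906671759980152728525456238200 + 739116321867359831370124170817940634737607360 + 732143526378045115979839980527205345730648800 + 725301063514698899942645214354053893901390400 + 718585312926599836054287388295220061550451600 = 408521996874394210463399932297587873018773133935, so H_108 = 408521996874394210463399932297587873018773133935/77607213796072782293863037935883766647448772800; reducing by gcd(408521996874394210463399932297587873018773133935, 77607213796072782293863037935883766647448772800) = 5 gives 81704399374878842092679986459517574603754626787/15521442759214556458772607587176753329489754560 ≈ 5.26397. (The PNT-adjacent estimate ln(108) + γ ≈ 5.25935 matches within O(1/n).)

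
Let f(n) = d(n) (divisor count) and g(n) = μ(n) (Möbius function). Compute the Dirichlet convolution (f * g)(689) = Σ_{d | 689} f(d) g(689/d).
(d * μ)(689) = 1

Divisors of 689: [1, 13, 53, 689]. For each d | 689:
  d = 1: d(1) · μ(689/1) = 1 · 1 = 1
  d = 13: d(13) · μ(689/13) = 2 · -1 = -2
  d = 53: d(53) · μ(689/53) = 2 · -1 = -2
  d = 689: d(689) · μ(689/689) = 4 · 1 = 4
Summing: (d * μ)(689) = 1 + -2 + -2 + 4 = 1.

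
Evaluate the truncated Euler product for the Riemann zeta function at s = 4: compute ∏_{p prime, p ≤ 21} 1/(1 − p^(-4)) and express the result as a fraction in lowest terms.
∏ = 7064087752265346803/6526834216796160000

The primes p ≤ 21 are [2, 3, 5, 7, 11, 13, 17, 19]. For each prime, (1 − 1/p^4)^(-1) = p^4 / (p^4 − 1). The product is (1 − 1/2^4)^(-1), (1 − 1/3^4)^(-1), (1 − 1/5^4)^(-1), (1 − 1/7^4)^(-1), (1 − 1/11^4)^(-1), (1 − 1/13^4)^(-1), (1 − 1/17^4)^(-1), (1 − 1/19^4)^(-1) = ∏ p^4 / (p^4 − 1) = 7064087752265346803/6526834216796160000.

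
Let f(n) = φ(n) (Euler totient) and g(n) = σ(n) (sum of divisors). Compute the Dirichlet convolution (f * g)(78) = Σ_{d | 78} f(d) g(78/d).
(φ * σ)(78) = 624

Divisors of 78: [1, 2, 3, 6, 13, 26, 39, 78]. For each d | 78:
  d = 1: φ(1) · σ(78/1) = 1 · 168 = 168
  d = 2: φ(2) · σ(78/2) = 1 · 56 = 56
  d = 3: φ(3) · σ(78/3) = 2 · 42 = 84
  d = 6: φ(6) · σ(78/6) = 2 · 14 = 28
  d = 13: φ(13) · σ(78/13) = 12 · 12 = 144
  d = 26: φ(26) · σ(78/26) = 12 · 4 = 48
  d = 39: φ(39) · σ(78/39) = 24 · 3 = 72
  d = 78: φ(78) · σ(78/78) = 24 · 1 = 24
Summing: (φ * σ)(78) = 168 + 56 + 84 + 28 + 144 + 48 + 72 + 24 = 624.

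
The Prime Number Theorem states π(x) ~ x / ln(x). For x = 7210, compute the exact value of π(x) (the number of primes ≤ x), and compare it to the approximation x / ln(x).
π(7210) = 920;  x/ln(x) ≈ 811.64;  relative error ≈ 11.78%.

Directly count primes up to 7210: π(7210) = 920. The PNT approximation gives 7210/ln(7210) ≈ 7210/8.88322 ≈ 811.64. Relative error (π(x) − x/ln(x)) / π(x) ≈ 11.78%; the approximation is known to undercount slightly (Li(x) is a better estimate).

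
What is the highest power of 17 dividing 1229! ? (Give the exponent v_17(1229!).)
v_17(1229!) = 76

Legendre's formula: v_p(n!) = Σ_{k ≥ 1} ⌊n / p^k⌋. For p = 17, n = 1229, the terms are:
  ⌊1229/17^1⌋ = ⌊1229/17⌋ = 72
  ⌊1229/17^2⌋ = ⌊1229/289⌋ = 4
(the next term ⌊1229/17^3⌋ = 0, terminating the sum). Summing: v_17(1229!) = 72 + 4 = 76.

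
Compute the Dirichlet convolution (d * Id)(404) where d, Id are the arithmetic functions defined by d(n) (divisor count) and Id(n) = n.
(d * Id)(404) = 1133

Divisors of 404: [1, 2, 4, 101, 202, 404]. For each d | 404:
  d = 1: d(1) · Id(404/1) = 1 · 404 = 404
  d = 2: d(2) · Id(404/2) = 2 · 202 = 404
  d = 4: d(4) · Id(404/4) = 3 · 101 = 303
  d = 101: d(101) · Id(404/101) = 2 · 4 = 8
  d = 202: d(202) · Id(404/202) = 4 · 2 = 8
  d = 404: d(404) · Id(404/404) = 6 · 1 = 6
Summing: (d * Id)(404) = 404 + 404 + 303 + 8 + 8 + 6 = 1133.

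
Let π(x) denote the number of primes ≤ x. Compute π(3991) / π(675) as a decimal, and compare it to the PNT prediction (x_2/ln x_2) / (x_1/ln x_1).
π(3991)/π(675) = 550/122 ≈ 4.5082;  PNT prediction ≈ 4.6454.

π(675) = 122 and π(3991) = 550, so π(3991)/π(675) ≈ 4.5082. The PNT-predicted ratio is (3991/ln(3991)) / (675/ln(675)) ≈ 4.6454. The two agree to within a few percent, as expected.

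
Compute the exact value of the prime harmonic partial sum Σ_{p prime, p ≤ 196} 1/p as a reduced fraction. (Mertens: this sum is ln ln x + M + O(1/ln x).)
Σ 1/p = 385774678978047295113064712800727674369526436922217581784412894295689697835549/198962376391690981640415251545285153602734402721821058212203976095413910572270

π(196) = 44, so the primes ≤ 196 are [2, 3, 5, 7, 11, 13, 17, 19, 23, 29, 31, 37, 41, 43, 47, 53, 59, 61, 67, 71, 73, 79, 83, 89, 97, 101, 103, 107, 109, 113, 127, 131, 137, 139, 149, 151, 157, 163, 167, 173, 179, 181, 191, 193]. Summing 1/p over these primes: 385774678978047295113064712800727674369526436922217581784412894295689697835549/198962376391690981640415251545285153602734402721821058212203976095413910572270 ≈ 1.9389. Mertens estimate ln ln(196) + 0.2615 ≈ 1.9251.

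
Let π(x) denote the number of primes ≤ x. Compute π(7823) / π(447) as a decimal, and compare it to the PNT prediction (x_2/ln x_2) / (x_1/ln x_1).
π(7823)/π(447) = 989/86 ≈ 11.5000;  PNT prediction ≈ 11.9134.

π(447) = 86 and π(7823) = 989, so π(7823)/π(447) ≈ 11.5000. The PNT-predicted ratio is (7823/ln(7823)) / (447/ln(447)) ≈ 11.9134. The two agree to within a few percent, as expected.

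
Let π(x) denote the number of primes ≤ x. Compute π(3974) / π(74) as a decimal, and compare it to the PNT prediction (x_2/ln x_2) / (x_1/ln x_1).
π(3974)/π(74) = 549/21 ≈ 26.1429;  PNT prediction ≈ 27.8901.

π(74) = 21 and π(3974) = 549, so π(3974)/π(74) ≈ 26.1429. The PNT-predicted ratio is (3974/ln(3974)) / (74/ln(74)) ≈ 27.8901. The two agree to within a few percent, as expected.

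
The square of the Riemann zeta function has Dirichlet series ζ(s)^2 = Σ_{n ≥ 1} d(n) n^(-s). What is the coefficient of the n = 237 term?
d(237) = 4

ζ(s)^2 = (Σ 1/m^s)(Σ 1/k^s). The coefficient of 1/n^s in the product is the number of ordered pairs (m, k) with mk = n, which equals d(n). For n = 237, divisors are [1, 3, 79, 237], so d(237) = 4.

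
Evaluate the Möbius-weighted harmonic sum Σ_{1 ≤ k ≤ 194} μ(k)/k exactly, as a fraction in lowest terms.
Σ μ(k)/k = -162685145434507819720231919124130110542776026835685412824952315254342218891/10471704020615314823179750081330797558038652774832687274326525057653363714330

Values of μ(k) for 1 ≤ k ≤ 194: μ(1) = 1, μ(2) = -1, μ(3) = -1, μ(5) = -1, μ(6) = 1, μ(7) = -1, μ(10) = 1, μ(11) = -1, μ(13) = -1, μ(14) = 1, μ(15) = 1, μ(17) = -1, μ(19) = -1, μ(21) = 1, μ(22) = 1, μ(23) = -1, μ(26) = 1, μ(29) = -1, μ(30) = -1, μ(31) = -1, μ(33) = 1, μ(34) = 1, μ(35) = 1, μ(37) = -1, μ(38) = 1, μ(39) = 1, μ(41) = -1, μ(42) = -1, μ(43) = -1, μ(46) = 1, μ(47) = -1, μ(51) = 1, μ(53) = -1, μ(55) = 1, μ(57) = 1, μ(58) = 1, μ(59) = -1, μ(61) = -1, μ(62) = 1, μ(65) = 1, μ(66) = -1, μ(67) = -1, μ(69) = 1, μ(70) = -1, μ(71) = -1, μ(73) = -1, μ(74) = 1, μ(77) = 1, μ(78) = -1, μ(79) = -1, μ(82) = 1, μ(83) = -1, μ(85) = 1, μ(86) = 1, μ(87) = 1, μ(89) = -1, μ(91) = 1, μ(93) = 1, μ(94) = 1, μ(95) = 1, μ(97) = -1, μ(101) = -1, μ(102) = -1, μ(103) = -1, μ(105) = -1, μ(106) = 1, μ(107) = -1, μ(109) = -1, μ(110) = -1, μ(111) = 1, μ(113) = -1, μ(114) = -1, μ(115) = 1, μ(118) = 1, μ(119) = 1, μ(122) = 1, μ(123) = 1, μ(127) = -1, μ(129) = 1, μ(130) = -1, μ(131) = -1, μ(133) = 1, μ(134) = 1, μ(137) = -1, μ(138) = -1, μ(139) = -1, μ(141) = 1, μ(142) = 1, μ(143) = 1, μ(145) = 1, μ(146) = 1, μ(149) = -1, μ(151) = -1, μ(154) = -1, μ(155) = 1, μ(157) = -1, μ(158) = 1, μ(159) = 1, μ(161) = 1, μ(163) = -1, μ(165) = -1, μ(166) = 1, μ(167) = -1, μ(170) = -1, μ(173) = -1, μ(174) = -1, μ(177) = 1, μ(178) = 1, μ(179) = -1, μ(181) = -1, μ(182) = -1, μ(183) = 1, μ(185) = 1, μ(186) = -1, μ(187) = 1, μ(190) = -1, μ(191) = -1, μ(193) = -1, μ(194) = 1, with μ = 0 on non-squarefree integers. Summing μ(k)/k for k where μ(k) ≠ 0 gives -162685145434507819720231919124130110542776026835685412824952315254342218891/10471704020615314823179750081330797558038652774832687274326525057653363714330 ≈ -0.0155. (PNT ⟺ this sum → 0 as n → ∞.)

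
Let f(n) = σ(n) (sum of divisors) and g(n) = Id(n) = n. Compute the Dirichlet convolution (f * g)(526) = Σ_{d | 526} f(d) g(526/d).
(σ * Id)(526) = 2635

Divisors of 526: [1, 2, 263, 526]. For each d | 526:
  d = 1: σ(1) · Id(526/1) = 1 · 526 = 526
  d = 2: σ(2) · Id(526/2) = 3 · 263 = 789
  d = 263: σ(263) · Id(526/263) = 264 · 2 = 528
  d = 526: σ(526) · Id(526/526) = 792 · 1 = 792
Summing: (σ * Id)(526) = 526 + 789 + 528 + 792 = 2635.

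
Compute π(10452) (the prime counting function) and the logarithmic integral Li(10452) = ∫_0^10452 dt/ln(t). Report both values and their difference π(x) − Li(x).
π(10452) = 1277;  Li(10452) ≈ 1295.09;  π(x) − Li(x) ≈ -18.09.

Direct count of primes ≤ 10452 gives π(10452) = 1277. Numerical evaluation of the logarithmic integral gives Li(10452) ≈ 1295.09. The difference π(x) − Li(x) ≈ -18.09 is typically negative for small/moderate x (Li(x) overestimates), though Littlewood's theorem shows this sign changes infinitely often.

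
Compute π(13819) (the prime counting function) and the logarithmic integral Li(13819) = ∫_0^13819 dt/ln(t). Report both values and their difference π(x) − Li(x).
π(13819) = 1633;  Li(13819) ≈ 1653.29;  π(x) − Li(x) ≈ -20.29.

Direct count of primes ≤ 13819 gives π(13819) = 1633. Numerical evaluation of the logarithmic integral gives Li(13819) ≈ 1653.29. The difference π(x) − Li(x) ≈ -20.29 is typically negative for small/moderate x (Li(x) overestimates), though Littlewood's theorem shows this sign changes infinitely often.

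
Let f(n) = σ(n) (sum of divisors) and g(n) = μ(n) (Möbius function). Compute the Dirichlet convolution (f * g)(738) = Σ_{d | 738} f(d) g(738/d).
(σ * μ)(738) = 738

Divisors of 738: [1, 2, 3, 6, 9, 18, 41, 82, 123, 246, 369, 738]. For each d | 738:
  d = 1: σ(1) · μ(738/1) = 1 · 0 = 0
  d = 2: σ(2) · μ(738/2) = 3 · 0 = 0
  d = 3: σ(3) · μ(738/3) = 4 · -1 = -4
  d = 6: σ(6) · μ(738/6) = 12 · 1 = 12
  d = 9: σ(9) · μ(738/9) = 13 · 1 = 13
  d = 18: σ(18) · μ(738/18) = 39 · -1 = -39
  d = 41: σ(41) · μ(738/41) = 42 · 0 = 0
  d = 82: σ(82) · μ(738/82) = 126 · 0 = 0
  d = 123: σ(123) · μ(738/123) = 168 · 1 = 168
  d = 246: σ(246) · μ(738/246) = 504 · -1 = -504
  d = 369: σ(369) · μ(738/369) = 546 · -1 = -546
  d = 738: σ(738) · μ(738/738) = 1638 · 1 = 1638
Summing: (σ * μ)(738) = 0 + 0 + -4 + 12 + 13 + -39 + 0 + 0 + 168 + -504 + -546 + 1638 = 738.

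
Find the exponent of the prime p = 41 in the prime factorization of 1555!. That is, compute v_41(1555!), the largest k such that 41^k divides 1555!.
v_41(1555!) = 37

Legendre's formula: v_p(n!) = Σ_{k ≥ 1} ⌊n / p^k⌋. For p = 41, n = 1555, the terms are:
  ⌊1555/41^1⌋ = ⌊1555/41⌋ = 37
(the next term ⌊1555/41^2⌋ = 0, terminating the sum). Summing: v_41(1555!) = 37 = 37.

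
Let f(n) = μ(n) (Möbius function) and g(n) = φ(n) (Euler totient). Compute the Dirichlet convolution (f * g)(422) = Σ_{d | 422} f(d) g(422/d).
(μ * φ)(422) = 0

Divisors of 422: [1, 2, 211, 422]. For each d | 422:
  d = 1: μ(1) · φ(422/1) = 1 · 210 = 210
  d = 2: μ(2) · φ(422/2) = -1 · 210 = -210
  d = 211: μ(211) · φ(422/211) = -1 · 1 = -1
  d = 422: μ(422) · φ(422/422) = 1 · 1 = 1
Summing: (μ * φ)(422) = 210 + -210 + -1 + 1 = 0.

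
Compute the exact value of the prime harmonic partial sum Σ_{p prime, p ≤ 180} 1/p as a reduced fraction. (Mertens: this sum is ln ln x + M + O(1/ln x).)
Σ 1/p = 57342808417705079663327936281722405984299104369358607649920332497341973/29819592777931214269172453467810429868925511217482600306406141434158090

π(180) = 41, so the primes ≤ 180 are [2, 3, 5, 7, 11, 13, 17, 19, 23, 29, 31, 37, 41, 43, 47, 53, 59, 61, 67, 71, 73, 79, 83, 89, 97, 101, 103, 107, 109, 113, 127, 131, 137, 139, 149, 151, 157, 163, 167, 173, 179]. Summing 1/p over these primes: 57342808417705079663327936281722405984299104369358607649920332497341973/29819592777931214269172453467810429868925511217482600306406141434158090 ≈ 1.9230. Mertens estimate ln ln(180) + 0.2615 ≈ 1.9088.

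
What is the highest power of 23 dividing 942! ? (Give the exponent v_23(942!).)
v_23(942!) = 41

Legendre's formula: v_p(n!) = Σ_{k ≥ 1} ⌊n / p^k⌋. For p = 23, n = 942, the terms are:
  ⌊942/23^1⌋ = ⌊942/23⌋ = 40
  ⌊942/23^2⌋ = ⌊942/529⌋ = 1
(the next term ⌊942/23^3⌋ = 0, terminating the sum). Summing: v_23(942!) = 40 + 1 = 41.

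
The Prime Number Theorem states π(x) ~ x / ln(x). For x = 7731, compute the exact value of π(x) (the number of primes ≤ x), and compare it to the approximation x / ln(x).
π(7731) = 981;  x/ln(x) ≈ 863.51;  relative error ≈ 11.98%.

Directly count primes up to 7731: π(7731) = 981. The PNT approximation gives 7731/ln(7731) ≈ 7731/8.95299 ≈ 863.51. Relative error (π(x) − x/ln(x)) / π(x) ≈ 11.98%; the approximation is known to undercount slightly (Li(x) is a better estimate).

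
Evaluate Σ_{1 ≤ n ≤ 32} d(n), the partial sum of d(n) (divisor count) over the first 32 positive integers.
Σ_{n ≤ 32} d(n) = 119

Compute d(n) for each 1 ≤ n ≤ 32: d(1) = 1, d(2) = 2, d(3) = 2, d(4) = 3, d(5) = 2, d(6) = 4, d(7) = 2, d(8) = 4, d(9) = 3, d(10) = 4, d(11) = 2, d(12) = 6, d(13) = 2, d(14) = 4, d(15) = 4, d(16) = 5, d(17) = 2, d(18) = 6, d(19) = 2, d(20) = 6, d(21) = 4, d(22) = 4, d(23) = 2, d(24) = 8, d(25) = 3, d(26) = 4, d(27) = 4, d(28) = 6, d(29) = 2, d(30) = 8, d(31) = 2, d(32) = 6. Summing all 32 values: 119. (Dirichlet's divisor formula: Σ_{n ≤ x} d(n) = x ln(x) + (2γ − 1) x + O(√x). For x = 32, the asymptotic estimate is ≈ 115.85.)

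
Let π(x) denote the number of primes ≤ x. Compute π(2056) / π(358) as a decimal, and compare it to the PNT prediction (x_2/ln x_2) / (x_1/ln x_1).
π(2056)/π(358) = 310/71 ≈ 4.3662;  PNT prediction ≈ 4.4271.

π(358) = 71 and π(2056) = 310, so π(2056)/π(358) ≈ 4.3662. The PNT-predicted ratio is (2056/ln(2056)) / (358/ln(358)) ≈ 4.4271. The two agree to within a few percent, as expected.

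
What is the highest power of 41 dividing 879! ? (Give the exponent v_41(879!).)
v_41(879!) = 21

Legendre's formula: v_p(n!) = Σ_{k ≥ 1} ⌊n / p^k⌋. For p = 41, n = 879, the terms are:
  ⌊879/41^1⌋ = ⌊879/41⌋ = 21
(the next term ⌊879/41^2⌋ = 0, terminating the sum). Summing: v_41(879!) = 21 = 21.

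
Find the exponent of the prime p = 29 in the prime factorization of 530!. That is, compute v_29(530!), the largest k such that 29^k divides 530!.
v_29(530!) = 18

Legendre's formula: v_p(n!) = Σ_{k ≥ 1} ⌊n / p^k⌋. For p = 29, n = 530, the terms are:
  ⌊530/29^1⌋ = ⌊530/29⌋ = 18
(the next term ⌊530/29^2⌋ = 0, terminating the sum). Summing: v_29(530!) = 18 = 18.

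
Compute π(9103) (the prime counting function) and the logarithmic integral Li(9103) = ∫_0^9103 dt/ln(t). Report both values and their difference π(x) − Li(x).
π(9103) = 1129;  Li(9103) ≈ 1148.25;  π(x) − Li(x) ≈ -19.25.

Direct count of primes ≤ 9103 gives π(9103) = 1129. Numerical evaluation of the logarithmic integral gives Li(9103) ≈ 1148.25. The difference π(x) − Li(x) ≈ -19.25 is typically negative for small/moderate x (Li(x) overestimates), though Littlewood's theorem shows this sign changes infinitely often.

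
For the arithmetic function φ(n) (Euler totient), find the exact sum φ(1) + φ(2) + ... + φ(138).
Σ_{n ≤ 138} φ(n) = 5814

Compute φ(n) for each 1 ≤ n ≤ 138: φ(1) = 1, φ(2) = 1, φ(3) = 2, φ(4) = 2, φ(5) = 4, φ(6) = 2, φ(7) = 6, φ(8) = 4, φ(9) = 6, φ(10) = 4, φ(11) = 10, φ(12) = 4, φ(13) = 12, φ(14) = 6, φ(15) = 8, φ(16) = 8, φ(17) = 16, φ(18) = 6, φ(19) = 18, φ(20) = 8, φ(21) = 12, φ(22) = 10, φ(23) = 22, φ(24) = 8, φ(25) = 20, φ(26) = 12, φ(27) = 18, φ(28) = 12, φ(29) = 28, φ(30) = 8, φ(31) = 30, φ(32) = 16, φ(33) = 20, φ(34) = 16, φ(35) = 24, φ(36) = 12, φ(37) = 36, φ(38) = 18, φ(39) = 24, φ(40) = 16, φ(41) = 40, φ(42) = 12, φ(43) = 42, φ(44) = 20, φ(45) = 24, φ(46) = 22, φ(47) = 46, φ(48) = 16, φ(49) = 42, φ(50) = 20, φ(51) = 32, φ(52) = 24, φ(53) = 52, φ(54) = 18, φ(55) = 40, φ(56) = 24, φ(57) = 36, φ(58) = 28, φ(59) = 58, φ(60) = 16, φ(61) = 60, φ(62) = 30, φ(63) = 36, φ(64) = 32, φ(65) = 48, φ(66) = 20, φ(67) = 66, φ(68) = 32, φ(69) = 44, φ(70) = 24, φ(71) = 70, φ(72) = 24, φ(73) = 72, φ(74) = 36, φ(75) = 40, φ(76) = 36, φ(77) = 60, φ(78) = 24, φ(79) = 78, φ(80) = 32, φ(81) = 54, φ(82) = 40, φ(83) = 82, φ(84) = 24, φ(85) = 64, φ(86) = 42, φ(87) = 56, φ(88) = 40, φ(89) = 88, φ(90) = 24, φ(91) = 72, φ(92) = 44, φ(93) = 60, φ(94) = 46, φ(95) = 72, φ(96) = 32, φ(97) = 96, φ(98) = 42, φ(99) = 60, φ(100) = 40, φ(101) = 100, φ(102) = 32, φ(103) = 102, φ(104) = 48, φ(105) = 48, φ(106) = 52, φ(107) = 106, φ(108) = 36, φ(109) = 108, φ(110) = 40, φ(111) = 72, φ(112) = 48, φ(113) = 112, φ(114) = 36, φ(115) = 88, φ(116) = 56, φ(117) = 72, φ(118) = 58, φ(119) = 96, φ(120) = 32, φ(121) = 110, φ(122) = 60, φ(123) = 80, φ(124) = 60, φ(125) = 100, φ(126) = 36, φ(127) = 126, φ(128) = 64, φ(129) = 84, φ(130) = 48, φ(131) = 130, φ(132) = 40, φ(133) = 108, φ(134) = 66, φ(135) = 72, φ(136) = 64, φ(137) = 136, φ(138) = 44. Summing all 138 values: 5814. (Average order: Σ_{n ≤ x} φ(n) ~ (3/π²) x². For x = 138, (3/π²)·138² ≈ 5788.68.)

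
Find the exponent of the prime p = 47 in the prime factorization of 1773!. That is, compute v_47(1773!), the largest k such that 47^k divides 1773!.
v_47(1773!) = 37

Legendre's formula: v_p(n!) = Σ_{k ≥ 1} ⌊n / p^k⌋. For p = 47, n = 1773, the terms are:
  ⌊1773/47^1⌋ = ⌊1773/47⌋ = 37
(the next term ⌊1773/47^2⌋ = 0, terminating the sum). Summing: v_47(1773!) = 37 = 37.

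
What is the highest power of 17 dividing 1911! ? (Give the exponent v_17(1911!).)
v_17(1911!) = 118

Legendre's formula: v_p(n!) = Σ_{k ≥ 1} ⌊n / p^k⌋. For p = 17, n = 1911, the terms are:
  ⌊1911/17^1⌋ = ⌊1911/17⌋ = 112
  ⌊1911/17^2⌋ = ⌊1911/289⌋ = 6
(the next term ⌊1911/17^3⌋ = 0, terminating the sum). Summing: v_17(1911!) = 112 + 6 = 118.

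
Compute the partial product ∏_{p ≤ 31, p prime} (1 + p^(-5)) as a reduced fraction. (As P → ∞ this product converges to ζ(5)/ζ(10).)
∏ = 63844361159480726970812326794206836752384/61631932954678205462623400894081119262815

The primes p ≤ 31 are [2, 3, 5, 7, 11, 13, 17, 19, 23, 29, 31]. For each, (1 + 1/p^5) = (p^5 + 1)/p^5. Multiplying these fractions over p ∈ [2, 3, 5, 7, 11, 13, 17, 19, 23, 29, 31] gives 63844361159480726970812326794206836752384/61631932954678205462623400894081119262815. (In the limit P → ∞ this tends to ζ(5)/ζ(10).)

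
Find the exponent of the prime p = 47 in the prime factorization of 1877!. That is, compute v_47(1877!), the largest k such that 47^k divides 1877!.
v_47(1877!) = 39

Legendre's formula: v_p(n!) = Σ_{k ≥ 1} ⌊n / p^k⌋. For p = 47, n = 1877, the terms are:
  ⌊1877/47^1⌋ = ⌊1877/47⌋ = 39
(the next term ⌊1877/47^2⌋ = 0, terminating the sum). Summing: v_47(1877!) = 39 = 39.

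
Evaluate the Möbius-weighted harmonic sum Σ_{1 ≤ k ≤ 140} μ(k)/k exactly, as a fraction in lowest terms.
Σ μ(k)/k = -149232714064150937862643507545628954127995759701627353/10014646650599190067509233131649940057366334653200433090

Values of μ(k) for 1 ≤ k ≤ 140: μ(1) = 1, μ(2) = -1, μ(3) = -1, μ(5) = -1, μ(6) = 1, μ(7) = -1, μ(10) = 1, μ(11) = -1, μ(13) = -1, μ(14) = 1, μ(15) = 1, μ(17) = -1, μ(19) = -1, μ(21) = 1, μ(22) = 1, μ(23) = -1, μ(26) = 1, μ(29) = -1, μ(30) = -1, μ(31) = -1, μ(33) = 1, μ(34) = 1, μ(35) = 1, μ(37) = -1, μ(38) = 1, μ(39) = 1, μ(41) = -1, μ(42) = -1, μ(43) = -1, μ(46) = 1, μ(47) = -1, μ(51) = 1, μ(53) = -1, μ(55) = 1, μ(57) = 1, μ(58) = 1, μ(59) = -1, μ(61) = -1, μ(62) = 1, μ(65) = 1, μ(66) = -1, μ(67) = -1, μ(69) = 1, μ(70) = -1, μ(71) = -1, μ(73) = -1, μ(74) = 1, μ(77) = 1, μ(78) = -1, μ(79) = -1, μ(82) = 1, μ(83) = -1, μ(85) = 1, μ(86) = 1, μ(87) = 1, μ(89) = -1, μ(91) = 1, μ(93) = 1, μ(94) = 1, μ(95) = 1, μ(97) = -1, μ(101) = -1, μ(102) = -1, μ(103) = -1, μ(105) = -1, μ(106) = 1, μ(107) = -1, μ(109) = -1, μ(110) = -1, μ(111) = 1, μ(113) = -1, μ(114) = -1, μ(115) = 1, μ(118) = 1, μ(119) = 1, μ(122) = 1, μ(123) = 1, μ(127) = -1, μ(129) = 1, μ(130) = -1, μ(131) = -1, μ(133) = 1, μ(134) = 1, μ(137) = -1, μ(138) = -1, μ(139) = -1, with μ = 0 on non-squarefree integers. Summing μ(k)/k for k where μ(k) ≠ 0 gives -149232714064150937862643507545628954127995759701627353/10014646650599190067509233131649940057366334653200433090 ≈ -0.0149. (PNT ⟺ this sum → 0 as n → ∞.)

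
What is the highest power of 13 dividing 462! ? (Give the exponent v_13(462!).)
v_13(462!) = 37

Legendre's formula: v_p(n!) = Σ_{k ≥ 1} ⌊n / p^k⌋. For p = 13, n = 462, the terms are:
  ⌊462/13^1⌋ = ⌊462/13⌋ = 35
  ⌊462/13^2⌋ = ⌊462/169⌋ = 2
(the next term ⌊462/13^3⌋ = 0, terminating the sum). Summing: v_13(462!) = 35 + 2 = 37.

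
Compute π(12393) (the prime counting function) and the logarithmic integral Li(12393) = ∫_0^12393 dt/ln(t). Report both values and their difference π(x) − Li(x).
π(12393) = 1479;  Li(12393) ≈ 1502.87;  π(x) − Li(x) ≈ -23.87.

Direct count of primes ≤ 12393 gives π(12393) = 1479. Numerical evaluation of the logarithmic integral gives Li(12393) ≈ 1502.87. The difference π(x) − Li(x) ≈ -23.87 is typically negative for small/moderate x (Li(x) overestimates), though Littlewood's theorem shows this sign changes infinitely often.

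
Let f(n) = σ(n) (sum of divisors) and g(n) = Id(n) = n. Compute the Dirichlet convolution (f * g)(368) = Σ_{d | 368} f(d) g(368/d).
(σ * Id)(368) = 6063

Divisors of 368: [1, 2, 4, 8, 16, 23, 46, 92, 184, 368]. For each d | 368:
  d = 1: σ(1) · Id(368/1) = 1 · 368 = 368
  d = 2: σ(2) · Id(368/2) = 3 · 184 = 552
  d = 4: σ(4) · Id(368/4) = 7 · 92 = 644
  d = 8: σ(8) · Id(368/8) = 15 · 46 = 690
  d = 16: σ(16) · Id(368/16) = 31 · 23 = 713
  d = 23: σ(23) · Id(368/23) = 24 · 16 = 384
  d = 46: σ(46) · Id(368/46) = 72 · 8 = 576
  d = 92: σ(92) · Id(368/92) = 168 · 4 = 672
  d = 184: σ(184) · Id(368/184) = 360 · 2 = 720
  d = 368: σ(368) · Id(368/368) = 744 · 1 = 744
Summing: (σ * Id)(368) = 368 + 552 + 644 + 690 + 713 + 384 + 576 + 672 + 720 + 744 = 6063.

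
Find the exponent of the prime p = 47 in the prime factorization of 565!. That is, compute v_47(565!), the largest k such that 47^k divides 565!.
v_47(565!) = 12

Legendre's formula: v_p(n!) = Σ_{k ≥ 1} ⌊n / p^k⌋. For p = 47, n = 565, the terms are:
  ⌊565/47^1⌋ = ⌊565/47⌋ = 12
(the next term ⌊565/47^2⌋ = 0, terminating the sum). Summing: v_47(565!) = 12 = 12.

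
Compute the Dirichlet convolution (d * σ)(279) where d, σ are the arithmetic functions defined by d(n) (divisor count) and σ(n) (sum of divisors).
(d * σ)(279) = 816

Divisors of 279: [1, 3, 9, 31, 93, 279]. For each d | 279:
  d = 1: d(1) · σ(279/1) = 1 · 416 = 416
  d = 3: d(3) · σ(279/3) = 2 · 128 = 256
  d = 9: d(9) · σ(279/9) = 3 · 32 = 96
  d = 31: d(31) · σ(279/31) = 2 · 13 = 26
  d = 93: d(93) · σ(279/93) = 4 · 4 = 16
  d = 279: d(279) · σ(279/279) = 6 · 1 = 6
Summing: (d * σ)(279) = 416 + 256 + 96 + 26 + 16 + 6 = 816.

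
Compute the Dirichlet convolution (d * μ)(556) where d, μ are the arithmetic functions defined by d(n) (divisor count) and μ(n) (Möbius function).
(d * μ)(556) = 1

Divisors of 556: [1, 2, 4, 139, 278, 556]. For each d | 556:
  d = 1: d(1) · μ(556/1) = 1 · 0 = 0
  d = 2: d(2) · μ(556/2) = 2 · 1 = 2
  d = 4: d(4) · μ(556/4) = 3 · -1 = -3
  d = 139: d(139) · μ(556/139) = 2 · 0 = 0
  d = 278: d(278) · μ(556/278) = 4 · -1 = -4
  d = 556: d(556) · μ(556/556) = 6 · 1 = 6
Summing: (d * μ)(556) = 0 + 2 + -3 + 0 + -4 + 6 = 1.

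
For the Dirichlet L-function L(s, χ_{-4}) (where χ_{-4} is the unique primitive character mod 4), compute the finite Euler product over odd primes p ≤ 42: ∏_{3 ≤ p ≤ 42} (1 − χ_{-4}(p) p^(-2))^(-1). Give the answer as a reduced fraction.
∏ = 229680782632694823859/250495395975659520000

The odd primes p ≤ 42 are [3, 5, 7, 11, 13, 17, 19, 23, 29, 31, 37, 41]. For each, χ(p) = 1 if p ≡ 1 mod 4, χ(p) = −1 if p ≡ 3 mod 4. Taking (1 − χ(p)/p^2)^(-1) = p^2/(p^2 − χ(p)): (1 − (-1)/3^2)^(-1) · (1 − (1)/5^2)^(-1) · (1 − (-1)/7^2)^(-1) · (1 − (-1)/11^2)^(-1) · (1 − (1)/13^2)^(-1) · (1 − (1)/17^2)^(-1) · (1 − (-1)/19^2)^(-1) · (1 − (-1)/23^2)^(-1) · (1 − (1)/29^2)^(-1) · (1 − (-1)/31^2)^(-1) · (1 − (1)/37^2)^(-1) · (1 − (1)/41^2)^(-1) = 229680782632694823859/250495395975659520000.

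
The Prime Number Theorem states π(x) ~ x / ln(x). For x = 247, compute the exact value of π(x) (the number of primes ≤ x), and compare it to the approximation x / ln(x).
π(247) = 53;  x/ln(x) ≈ 44.83;  relative error ≈ 15.41%.

Directly count primes up to 247: π(247) = 53. The PNT approximation gives 247/ln(247) ≈ 247/5.50939 ≈ 44.83. Relative error (π(x) − x/ln(x)) / π(x) ≈ 15.41%; the approximation is known to undercount slightly (Li(x) is a better estimate).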